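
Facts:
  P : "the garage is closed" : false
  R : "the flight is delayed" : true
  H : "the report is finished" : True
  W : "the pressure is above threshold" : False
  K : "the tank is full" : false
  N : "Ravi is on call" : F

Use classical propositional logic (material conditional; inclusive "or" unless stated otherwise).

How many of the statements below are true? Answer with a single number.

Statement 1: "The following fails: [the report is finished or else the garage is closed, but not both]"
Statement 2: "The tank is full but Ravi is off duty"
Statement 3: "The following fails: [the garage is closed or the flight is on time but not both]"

1

Statement 1: In symbols: ~(H xor P)

H xor P = T xor F = T
~(H xor P) = ~T = F
Hence Statement 1 is false.

Statement 2: Formalization: K & ~N

~N = ~F = T
K & ~N = F & T = F
Thus Statement 2 is false.

Statement 3: Parsed as ~(P xor ~R)

~R = ~T = F
P xor ~R = F xor F = F
~(P xor ~R) = ~F = T
Hence Statement 3 is true.

1 of the 3 statements is true (Statement 3).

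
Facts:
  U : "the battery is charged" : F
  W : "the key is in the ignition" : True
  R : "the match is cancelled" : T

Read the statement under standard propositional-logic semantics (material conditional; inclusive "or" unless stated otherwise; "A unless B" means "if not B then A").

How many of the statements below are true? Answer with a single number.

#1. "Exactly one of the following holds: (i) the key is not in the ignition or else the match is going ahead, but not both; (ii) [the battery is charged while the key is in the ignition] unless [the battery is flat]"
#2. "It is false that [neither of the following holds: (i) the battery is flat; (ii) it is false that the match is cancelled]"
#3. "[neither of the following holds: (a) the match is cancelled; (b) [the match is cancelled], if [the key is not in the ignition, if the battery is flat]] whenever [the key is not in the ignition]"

#1: Parsed as (~W xor ~R) xor ((U & W) | ~U)

~W = ~T = F
~R = ~T = F
~W xor ~R = F xor F = F
U & W = F & T = F
~U = ~F = T
(U & W) | ~U = F | T = T
(~W xor ~R) xor ((U & W) | ~U) = F xor T = T
Thus #1 is true.

#2: This is ~(~U nor ~R).

~U = ~F = T
~R = ~T = F
~U nor ~R = T nor F = F
~(~U nor ~R) = ~F = T
Thus #2 is true.

#3: Parsed as ~W -> (R nor ((~U -> ~W) -> R))

~W = ~T = F
~U = ~F = T
~W = ~T = F
~U -> ~W = T -> F = F
(~U -> ~W) -> R = F -> T = T
R nor ((~U -> ~W) -> R) = T nor T = F
~W -> (R nor ((~U -> ~W) -> R)) = F -> F = T
Thus #3 is true.

Count: 3.

3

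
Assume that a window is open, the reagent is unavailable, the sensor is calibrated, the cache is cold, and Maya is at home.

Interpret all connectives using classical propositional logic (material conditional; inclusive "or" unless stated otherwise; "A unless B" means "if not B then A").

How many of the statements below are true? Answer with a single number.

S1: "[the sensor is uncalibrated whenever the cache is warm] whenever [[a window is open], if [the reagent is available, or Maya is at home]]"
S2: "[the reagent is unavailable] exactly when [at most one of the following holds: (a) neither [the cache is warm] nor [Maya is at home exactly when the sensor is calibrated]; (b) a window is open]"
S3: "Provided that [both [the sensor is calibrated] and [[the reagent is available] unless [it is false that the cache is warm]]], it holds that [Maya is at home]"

3

Let Q = "the reagent is available" (F), U = "Maya is at home" (T), P = "a window is open" (T), S = "the cache is warm" (F), R = "the sensor is calibrated" (T).

S1: This is ((Q | U) -> P) -> (S -> ~R).

Q | U = F | T = T
(Q | U) -> P = T -> T = T
~R = ~T = F
S -> ~R = F -> F = T
((Q | U) -> P) -> (S -> ~R) = T -> T = T
Hence S1 is true.

S2: Formalization: ~Q <-> ((S nor (U <-> R)) nand P)

~Q = ~F = T
U <-> R = T <-> T = T
S nor (U <-> R) = F nor T = F
(S nor (U <-> R)) nand P = F nand T = T
~Q <-> ((S nor (U <-> R)) nand P) = T <-> T = T
Thus S2 is true.

S3: This is (R & (Q | ~S)) -> U.

~S = ~F = T
Q | ~S = F | T = T
R & (Q | ~S) = T & T = T
(R & (Q | ~S)) -> U = T -> T = T
Hence S3 is true.

True statements: 3.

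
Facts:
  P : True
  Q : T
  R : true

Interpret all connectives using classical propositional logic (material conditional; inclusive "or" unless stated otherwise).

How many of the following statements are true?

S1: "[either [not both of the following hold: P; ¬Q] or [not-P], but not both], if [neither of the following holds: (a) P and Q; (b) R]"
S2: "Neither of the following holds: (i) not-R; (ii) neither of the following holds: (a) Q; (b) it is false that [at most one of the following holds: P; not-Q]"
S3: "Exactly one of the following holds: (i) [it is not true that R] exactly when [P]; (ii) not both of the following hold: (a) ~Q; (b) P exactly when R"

S1: This is ((P ∧ Q) ↓ R) → ((P ↑ ¬Q) ⊕ ¬P).

P ∧ Q = T ∧ T = T
(P ∧ Q) ↓ R = T ↓ T = F
¬Q = ¬T = F
P ↑ ¬Q = T ↑ F = T
¬P = ¬T = F
(P ↑ ¬Q) ⊕ ¬P = T ⊕ F = T
((P ∧ Q) ↓ R) → ((P ↑ ¬Q) ⊕ ¬P) = F → T = T
Hence S1 is true.

S2: Formalization: ¬R ↓ (Q ↓ ¬(P ↑ ¬Q))

¬R = ¬T = F
¬Q = ¬T = F
P ↑ ¬Q = T ↑ F = T
¬(P ↑ ¬Q) = ¬T = F
Q ↓ ¬(P ↑ ¬Q) = T ↓ F = F
¬R ↓ (Q ↓ ¬(P ↑ ¬Q)) = F ↓ F = T
So S2 is true.

S3: Parsed as (¬R ↔ P) ⊕ (¬Q ↑ (P ↔ R))

¬R = ¬T = F
¬R ↔ P = F ↔ T = F
¬Q = ¬T = F
P ↔ R = T ↔ T = T
¬Q ↑ (P ↔ R) = F ↑ T = T
(¬R ↔ P) ⊕ (¬Q ↑ (P ↔ R)) = F ⊕ T = T
Hence S3 is true.

Count: 3.

3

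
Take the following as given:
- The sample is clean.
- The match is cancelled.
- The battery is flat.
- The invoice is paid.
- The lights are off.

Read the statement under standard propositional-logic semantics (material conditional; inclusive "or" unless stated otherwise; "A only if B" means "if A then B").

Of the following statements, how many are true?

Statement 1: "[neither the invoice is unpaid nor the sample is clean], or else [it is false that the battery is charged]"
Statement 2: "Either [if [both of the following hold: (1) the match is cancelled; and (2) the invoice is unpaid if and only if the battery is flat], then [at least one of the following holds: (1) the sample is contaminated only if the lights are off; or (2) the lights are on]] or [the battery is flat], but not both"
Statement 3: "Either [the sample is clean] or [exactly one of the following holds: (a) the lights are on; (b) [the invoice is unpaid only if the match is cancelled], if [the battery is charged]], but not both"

Let S = "the invoice is paid" (True), P = "the sample is contaminated" (False), R = "the battery is charged" (False), Q = "the match is cancelled" (True), U = "the lights are on" (False).

Statement 1: Parsed as (not S nor not P) or not R

not S = not True = False
not P = not False = True
not S nor not P = False nor True = False
not R = not False = True
(not S nor not P) or not R = False or True = True
Thus Statement 1 is true.

Statement 2: In symbols: ((Q and (not S iff not R)) -> ((P -> not U) or U)) xor not R

not S = not True = False
not R = not False = True
not S iff not R = False iff True = False
Q and (not S iff not R) = True and False = False
not U = not False = True
P -> not U = False -> True = True
(P -> not U) or U = True or False = True
(Q and (not S iff not R)) -> ((P -> not U) or U) = False -> True = True
not R = not False = True
((Q and (not S iff not R)) -> ((P -> not U) or U)) xor not R = True xor True = False
So Statement 2 is false.

Statement 3: This is not P xor (U xor (R -> (not S -> Q))).

not P = not False = True
not S = not True = False
not S -> Q = False -> True = True
R -> (not S -> Q) = False -> True = True
U xor (R -> (not S -> Q)) = False xor True = True
not P xor (U xor (R -> (not S -> Q))) = True xor True = False
Hence Statement 3 is false.

Count: 1.

1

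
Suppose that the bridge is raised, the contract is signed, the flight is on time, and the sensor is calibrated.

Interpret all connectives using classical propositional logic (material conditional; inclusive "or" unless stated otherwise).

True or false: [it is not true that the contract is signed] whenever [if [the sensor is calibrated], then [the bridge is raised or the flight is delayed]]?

Let S = "the sensor is calibrated" (T), P = "the bridge is raised" (T), R = "the flight is delayed" (F), Q = "the contract is signed" (T).
Parsed as (S -> (P | R)) -> ~Q

P | R = T | F = T
S -> (P | R) = T -> T = T
~Q = ~T = F
(S -> (P | R)) -> ~Q = T -> F = F

false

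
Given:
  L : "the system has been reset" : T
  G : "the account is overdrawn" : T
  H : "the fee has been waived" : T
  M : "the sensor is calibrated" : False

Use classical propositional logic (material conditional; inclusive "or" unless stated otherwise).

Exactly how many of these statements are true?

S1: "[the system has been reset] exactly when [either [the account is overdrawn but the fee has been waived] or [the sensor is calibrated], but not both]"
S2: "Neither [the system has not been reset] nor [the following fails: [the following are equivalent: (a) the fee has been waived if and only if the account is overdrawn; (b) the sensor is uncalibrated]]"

2

S1: In symbols: L iff ((G and H) xor M)

G and H = True and True = True
(G and H) xor M = True xor False = True
L iff ((G and H) xor M) = True iff True = True
Hence S1 is true.

S2: Parsed as not L nor not ((H iff G) iff not M)

not L = not True = False
H iff G = True iff True = True
not M = not False = True
(H iff G) iff not M = True iff True = True
not ((H iff G) iff not M) = not True = False
not L nor not ((H iff G) iff not M) = False nor False = True
So S2 is true.

True statements: 2 (S1, S2).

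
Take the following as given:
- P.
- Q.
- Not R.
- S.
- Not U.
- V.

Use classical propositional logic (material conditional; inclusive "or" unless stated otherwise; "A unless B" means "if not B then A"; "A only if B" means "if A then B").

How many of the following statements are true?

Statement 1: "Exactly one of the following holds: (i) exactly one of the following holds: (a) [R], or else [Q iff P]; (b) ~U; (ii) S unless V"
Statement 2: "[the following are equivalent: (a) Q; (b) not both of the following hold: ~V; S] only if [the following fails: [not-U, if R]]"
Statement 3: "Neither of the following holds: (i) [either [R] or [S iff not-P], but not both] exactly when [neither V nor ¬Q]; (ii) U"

Statement 1: This is ((R or (Q iff P)) xor not U) xor (S or V).

Q iff P = True iff True = True
R or (Q iff P) = False or True = True
not U = not False = True
(R or (Q iff P)) xor not U = True xor True = False
S or V = True or True = True
((R or (Q iff P)) xor not U) xor (S or V) = False xor True = True
Hence Statement 1 is true.

Statement 2: This is (Q iff (not V nand S)) -> not (R -> not U).

not V = not True = False
not V nand S = False nand True = True
Q iff (not V nand S) = True iff True = True
not U = not False = True
R -> not U = False -> True = True
not (R -> not U) = not True = False
(Q iff (not V nand S)) -> not (R -> not U) = True -> False = False
So Statement 2 is false.

Statement 3: Formalization: ((R xor (S iff not P)) iff (V nor not Q)) nor U

not P = not True = False
S iff not P = True iff False = False
R xor (S iff not P) = False xor False = False
not Q = not True = False
V nor not Q = True nor False = False
(R xor (S iff not P)) iff (V nor not Q) = False iff False = True
((R xor (S iff not P)) iff (V nor not Q)) nor U = True nor False = False
Hence Statement 3 is false.

Count: 1.

1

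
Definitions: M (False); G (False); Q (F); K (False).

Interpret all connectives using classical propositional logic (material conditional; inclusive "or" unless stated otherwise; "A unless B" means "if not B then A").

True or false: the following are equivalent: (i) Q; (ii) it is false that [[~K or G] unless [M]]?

True.

Formalization: Q iff not ((not K or G) or M)

not K = not False = True
not K or G = True or False = True
(not K or G) or M = True or False = True
not ((not K or G) or M) = not True = False
Q iff not ((not K or G) or M) = False iff False = True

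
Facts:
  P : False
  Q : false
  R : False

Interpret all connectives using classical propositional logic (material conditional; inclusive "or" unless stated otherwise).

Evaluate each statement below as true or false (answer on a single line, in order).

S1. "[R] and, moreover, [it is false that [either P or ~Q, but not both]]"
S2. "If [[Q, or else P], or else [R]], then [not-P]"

S1: Formalization: R ∧ ¬(P ⊕ ¬Q)

¬Q = ¬F = T
P ⊕ ¬Q = F ⊕ T = T
¬(P ⊕ ¬Q) = ¬T = F
R ∧ ¬(P ⊕ ¬Q) = F ∧ F = F
Hence S1 is false.

S2: In symbols: ((Q ∨ P) ∨ R) → ¬P

Q ∨ P = F ∨ F = F
(Q ∨ P) ∨ R = F ∨ F = F
¬P = ¬F = T
((Q ∨ P) ∨ R) → ¬P = F → T = T
Hence S2 is true.

S1 false / S2 true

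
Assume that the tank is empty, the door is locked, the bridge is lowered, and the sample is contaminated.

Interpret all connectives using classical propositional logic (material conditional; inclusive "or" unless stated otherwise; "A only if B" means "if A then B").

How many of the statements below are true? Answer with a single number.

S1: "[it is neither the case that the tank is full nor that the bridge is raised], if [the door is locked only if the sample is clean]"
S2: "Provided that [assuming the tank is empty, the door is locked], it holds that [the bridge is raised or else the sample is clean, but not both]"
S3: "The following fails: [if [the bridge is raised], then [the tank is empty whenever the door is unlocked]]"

Let G = "the door is locked" (T), N = "the sample is contaminated" (T), Q = "the tank is full" (F), W = "the bridge is raised" (F).

S1: In symbols: (G -> ~N) -> (Q nor W)

~N = ~T = F
G -> ~N = T -> F = F
Q nor W = F nor F = T
(G -> ~N) -> (Q nor W) = F -> T = T
So S1 is true.

S2: Parsed as (~Q -> G) -> (W xor ~N)

~Q = ~F = T
~Q -> G = T -> T = T
~N = ~T = F
W xor ~N = F xor F = F
(~Q -> G) -> (W xor ~N) = T -> F = F
Thus S2 is false.

S3: Formalization: ~(W -> (~G -> ~Q))

~G = ~T = F
~Q = ~F = T
~G -> ~Q = F -> T = T
W -> (~G -> ~Q) = F -> T = T
~(W -> (~G -> ~Q)) = ~T = F
Thus S3 is false.

Count: 1.

1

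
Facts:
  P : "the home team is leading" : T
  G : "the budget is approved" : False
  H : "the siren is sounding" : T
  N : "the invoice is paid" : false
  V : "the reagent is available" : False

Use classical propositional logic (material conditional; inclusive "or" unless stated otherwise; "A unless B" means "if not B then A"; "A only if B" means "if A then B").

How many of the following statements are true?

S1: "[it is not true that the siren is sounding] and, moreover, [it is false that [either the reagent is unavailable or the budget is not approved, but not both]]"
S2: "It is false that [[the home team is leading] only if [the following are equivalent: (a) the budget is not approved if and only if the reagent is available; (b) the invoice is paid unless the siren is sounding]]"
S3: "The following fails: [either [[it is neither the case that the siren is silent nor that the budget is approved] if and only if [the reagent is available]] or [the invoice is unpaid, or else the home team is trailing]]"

S1: This is ¬H ∧ ¬(¬V ⊕ ¬G).

¬H = ¬T = F
¬V = ¬F = T
¬G = ¬F = T
¬V ⊕ ¬G = T ⊕ T = F
¬(¬V ⊕ ¬G) = ¬F = T
¬H ∧ ¬(¬V ⊕ ¬G) = F ∧ T = F
Hence S1 is false.

S2: In symbols: ¬(P → ((¬G ↔ V) ↔ (N ∨ H)))

¬G = ¬F = T
¬G ↔ V = T ↔ F = F
N ∨ H = F ∨ T = T
(¬G ↔ V) ↔ (N ∨ H) = F ↔ T = F
P → ((¬G ↔ V) ↔ (N ∨ H)) = T → F = F
¬(P → ((¬G ↔ V) ↔ (N ∨ H))) = ¬F = T
So S2 is true.

S3: In symbols: ¬(((¬H ↓ G) ↔ V) ∨ (¬N ∨ ¬P))

¬H = ¬T = F
¬H ↓ G = F ↓ F = T
(¬H ↓ G) ↔ V = T ↔ F = F
¬N = ¬F = T
¬P = ¬T = F
¬N ∨ ¬P = T ∨ F = T
((¬H ↓ G) ↔ V) ∨ (¬N ∨ ¬P) = F ∨ T = T
¬(((¬H ↓ G) ↔ V) ∨ (¬N ∨ ¬P)) = ¬T = F
Thus S3 is false.

Count: 1.

1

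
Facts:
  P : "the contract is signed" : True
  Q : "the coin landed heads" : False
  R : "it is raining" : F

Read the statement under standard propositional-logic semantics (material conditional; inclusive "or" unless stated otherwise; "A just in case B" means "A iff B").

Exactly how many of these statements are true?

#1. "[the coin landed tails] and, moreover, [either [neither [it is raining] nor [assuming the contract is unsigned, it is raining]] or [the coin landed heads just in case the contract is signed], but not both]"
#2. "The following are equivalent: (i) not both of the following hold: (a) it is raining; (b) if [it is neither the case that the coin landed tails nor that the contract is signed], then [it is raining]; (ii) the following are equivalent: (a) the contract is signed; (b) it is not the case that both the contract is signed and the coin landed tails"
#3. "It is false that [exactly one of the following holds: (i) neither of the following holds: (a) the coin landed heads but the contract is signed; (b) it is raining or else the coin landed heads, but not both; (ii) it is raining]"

0

#1: Formalization: ¬Q ∧ ((R ↓ (¬P → R)) ⊕ (Q ↔ P))

¬Q = ¬F = T
¬P = ¬T = F
¬P → R = F → F = T
R ↓ (¬P → R) = F ↓ T = F
Q ↔ P = F ↔ T = F
(R ↓ (¬P → R)) ⊕ (Q ↔ P) = F ⊕ F = F
¬Q ∧ ((R ↓ (¬P → R)) ⊕ (Q ↔ P)) = T ∧ F = F
Thus #1 is false.

#2: This is (R ↑ ((¬Q ↓ P) → R)) ↔ (P ↔ (P ↑ ¬Q)).

¬Q = ¬F = T
¬Q ↓ P = T ↓ T = F
(¬Q ↓ P) → R = F → F = T
R ↑ ((¬Q ↓ P) → R) = F ↑ T = T
¬Q = ¬F = T
P ↑ ¬Q = T ↑ T = F
P ↔ (P ↑ ¬Q) = T ↔ F = F
(R ↑ ((¬Q ↓ P) → R)) ↔ (P ↔ (P ↑ ¬Q)) = T ↔ F = F
Thus #2 is false.

#3: In symbols: ¬(((Q ∧ P) ↓ (R ⊕ Q)) ⊕ R)

Q ∧ P = F ∧ T = F
R ⊕ Q = F ⊕ F = F
(Q ∧ P) ↓ (R ⊕ Q) = F ↓ F = T
((Q ∧ P) ↓ (R ⊕ Q)) ⊕ R = T ⊕ F = T
¬(((Q ∧ P) ↓ (R ⊕ Q)) ⊕ R) = ¬T = F
Thus #3 is false.

0 of the 3 statements are true (none).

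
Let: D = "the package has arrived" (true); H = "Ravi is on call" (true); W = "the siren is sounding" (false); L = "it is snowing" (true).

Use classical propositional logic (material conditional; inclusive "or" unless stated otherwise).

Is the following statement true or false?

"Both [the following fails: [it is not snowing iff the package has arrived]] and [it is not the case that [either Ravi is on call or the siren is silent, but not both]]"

True.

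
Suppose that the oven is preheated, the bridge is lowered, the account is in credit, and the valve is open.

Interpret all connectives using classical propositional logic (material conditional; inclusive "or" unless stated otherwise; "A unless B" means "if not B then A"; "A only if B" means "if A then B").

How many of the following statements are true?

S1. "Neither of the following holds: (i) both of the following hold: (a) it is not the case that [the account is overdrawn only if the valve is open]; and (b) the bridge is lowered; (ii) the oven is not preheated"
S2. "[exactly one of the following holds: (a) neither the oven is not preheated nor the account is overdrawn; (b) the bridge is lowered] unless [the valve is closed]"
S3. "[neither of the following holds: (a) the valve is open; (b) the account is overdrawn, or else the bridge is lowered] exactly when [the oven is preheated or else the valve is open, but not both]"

Let R = "the account is overdrawn" (F), S = "the valve is open" (T), Q = "the bridge is raised" (F), P = "the oven is preheated" (T).

S1: Parsed as (¬(R → S) ∧ ¬Q) ↓ ¬P

R → S = F → T = T
¬(R → S) = ¬T = F
¬Q = ¬F = T
¬(R → S) ∧ ¬Q = F ∧ T = F
¬P = ¬T = F
(¬(R → S) ∧ ¬Q) ↓ ¬P = F ↓ F = T
Thus S1 is true.

S2: In symbols: ((¬P ↓ R) ⊕ ¬Q) ∨ ¬S

¬P = ¬T = F
¬P ↓ R = F ↓ F = T
¬Q = ¬F = T
(¬P ↓ R) ⊕ ¬Q = T ⊕ T = F
¬S = ¬T = F
((¬P ↓ R) ⊕ ¬Q) ∨ ¬S = F ∨ F = F
Thus S2 is false.

S3: Parsed as (S ↓ (R ∨ ¬Q)) ↔ (P ⊕ S)

¬Q = ¬F = T
R ∨ ¬Q = F ∨ T = T
S ↓ (R ∨ ¬Q) = T ↓ T = F
P ⊕ S = T ⊕ T = F
(S ↓ (R ∨ ¬Q)) ↔ (P ⊕ S) = F ↔ F = T
So S3 is true.

2 of the 3 statements are true.

2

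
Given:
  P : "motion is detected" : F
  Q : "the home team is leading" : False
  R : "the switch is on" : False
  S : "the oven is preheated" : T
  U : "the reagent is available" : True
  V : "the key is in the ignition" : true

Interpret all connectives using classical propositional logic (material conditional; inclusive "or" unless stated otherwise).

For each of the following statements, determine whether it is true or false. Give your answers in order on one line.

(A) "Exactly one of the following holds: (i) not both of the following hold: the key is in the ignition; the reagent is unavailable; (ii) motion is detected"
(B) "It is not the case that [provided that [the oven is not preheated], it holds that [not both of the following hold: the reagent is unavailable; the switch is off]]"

(A): This is (V nand not U) xor P.

not U = not True = False
V nand not U = True nand False = True
(V nand not U) xor P = True xor False = True
So (A) is true.

(B): Parsed as not (not S -> (not U nand not R))

not S = not True = False
not U = not True = False
not R = not False = True
not U nand not R = False nand True = True
not S -> (not U nand not R) = False -> True = True
not (not S -> (not U nand not R)) = not True = False
So (B) is false.

(A) T / (B) F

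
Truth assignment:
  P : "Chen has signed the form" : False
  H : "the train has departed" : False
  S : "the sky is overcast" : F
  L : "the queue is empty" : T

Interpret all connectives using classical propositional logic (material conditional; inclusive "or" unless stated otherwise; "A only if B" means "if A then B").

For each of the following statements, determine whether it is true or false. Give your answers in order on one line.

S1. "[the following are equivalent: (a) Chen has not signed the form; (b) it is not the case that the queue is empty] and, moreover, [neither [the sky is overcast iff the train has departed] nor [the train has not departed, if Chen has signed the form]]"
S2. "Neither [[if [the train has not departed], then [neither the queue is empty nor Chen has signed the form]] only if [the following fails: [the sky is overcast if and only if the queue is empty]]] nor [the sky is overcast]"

S1 False, S2 False

S1: In symbols: (not P iff not L) and ((S iff H) nor (P -> not H))

not P = not False = True
not L = not True = False
not P iff not L = True iff False = False
S iff H = False iff False = True
not H = not False = True
P -> not H = False -> True = True
(S iff H) nor (P -> not H) = True nor True = False
(not P iff not L) and ((S iff H) nor (P -> not H)) = False and False = False
So S1 is false.

S2: Parsed as ((not H -> (L nor P)) -> not (S iff L)) nor S

not H = not False = True
L nor P = True nor False = False
not H -> (L nor P) = True -> False = False
S iff L = False iff True = False
not (S iff L) = not False = True
(not H -> (L nor P)) -> not (S iff L) = False -> True = True
((not H -> (L nor P)) -> not (S iff L)) nor S = True nor False = False
Thus S2 is false.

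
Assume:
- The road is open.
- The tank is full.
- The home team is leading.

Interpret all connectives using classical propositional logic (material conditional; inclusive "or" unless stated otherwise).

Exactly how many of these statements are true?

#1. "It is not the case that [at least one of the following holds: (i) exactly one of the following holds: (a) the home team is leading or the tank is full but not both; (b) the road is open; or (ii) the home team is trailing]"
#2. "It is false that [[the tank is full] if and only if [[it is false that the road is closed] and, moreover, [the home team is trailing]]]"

1

Let R = "the home team is leading" (T), Q = "the tank is full" (T), P = "the road is closed" (F).

#1: In symbols: ¬(((R ⊕ Q) ⊕ ¬P) ∨ ¬R)

R ⊕ Q = T ⊕ T = F
¬P = ¬F = T
(R ⊕ Q) ⊕ ¬P = F ⊕ T = T
¬R = ¬T = F
((R ⊕ Q) ⊕ ¬P) ∨ ¬R = T ∨ F = T
¬(((R ⊕ Q) ⊕ ¬P) ∨ ¬R) = ¬T = F
Thus #1 is false.

#2: Parsed as ¬(Q ↔ (¬P ∧ ¬R))

¬P = ¬F = T
¬R = ¬T = F
¬P ∧ ¬R = T ∧ F = F
Q ↔ (¬P ∧ ¬R) = T ↔ F = F
¬(Q ↔ (¬P ∧ ¬R)) = ¬F = T
Hence #2 is true.

1 of the 2 statements is true.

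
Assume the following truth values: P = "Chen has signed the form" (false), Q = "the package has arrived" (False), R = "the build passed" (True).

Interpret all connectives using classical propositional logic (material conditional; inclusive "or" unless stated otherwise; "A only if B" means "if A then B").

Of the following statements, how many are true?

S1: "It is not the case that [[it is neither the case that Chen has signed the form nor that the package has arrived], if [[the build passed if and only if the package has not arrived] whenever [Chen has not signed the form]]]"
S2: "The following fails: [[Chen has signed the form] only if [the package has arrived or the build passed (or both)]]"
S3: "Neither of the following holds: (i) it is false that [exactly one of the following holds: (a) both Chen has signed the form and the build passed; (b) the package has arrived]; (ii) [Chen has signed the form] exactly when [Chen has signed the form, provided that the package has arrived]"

S1: Formalization: ¬((¬P → (R ↔ ¬Q)) → (P ↓ Q))

¬P = ¬F = T
¬Q = ¬F = T
R ↔ ¬Q = T ↔ T = T
¬P → (R ↔ ¬Q) = T → T = T
P ↓ Q = F ↓ F = T
(¬P → (R ↔ ¬Q)) → (P ↓ Q) = T → T = T
¬((¬P → (R ↔ ¬Q)) → (P ↓ Q)) = ¬T = F
So S1 is false.

S2: Parsed as ¬(P → (Q ∨ R))

Q ∨ R = F ∨ T = T
P → (Q ∨ R) = F → T = T
¬(P → (Q ∨ R)) = ¬T = F
Thus S2 is false.

S3: Formalization: ¬((P ∧ R) ⊕ Q) ↓ (P ↔ (Q → P))

P ∧ R = F ∧ T = F
(P ∧ R) ⊕ Q = F ⊕ F = F
¬((P ∧ R) ⊕ Q) = ¬F = T
Q → P = F → F = T
P ↔ (Q → P) = F ↔ T = F
¬((P ∧ R) ⊕ Q) ↓ (P ↔ (Q → P)) = T ↓ F = F
So S3 is false.

0 of the 3 statements are true (none).

0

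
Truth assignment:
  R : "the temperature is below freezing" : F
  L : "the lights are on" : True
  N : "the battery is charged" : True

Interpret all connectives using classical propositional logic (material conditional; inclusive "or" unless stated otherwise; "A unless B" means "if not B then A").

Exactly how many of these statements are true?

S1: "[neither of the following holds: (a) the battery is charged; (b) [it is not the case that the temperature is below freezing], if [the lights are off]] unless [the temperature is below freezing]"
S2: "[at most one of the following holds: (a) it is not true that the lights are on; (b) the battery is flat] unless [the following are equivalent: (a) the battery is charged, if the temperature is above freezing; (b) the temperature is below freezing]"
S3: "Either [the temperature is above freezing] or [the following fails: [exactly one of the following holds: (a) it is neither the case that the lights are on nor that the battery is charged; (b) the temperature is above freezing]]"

S1: In symbols: (N nor (~L -> ~R)) | R

~L = ~T = F
~R = ~F = T
~L -> ~R = F -> T = T
N nor (~L -> ~R) = T nor T = F
(N nor (~L -> ~R)) | R = F | F = F
Hence S1 is false.

S2: Formalization: (~L nand ~N) | ((~R -> N) <-> R)

~L = ~T = F
~N = ~T = F
~L nand ~N = F nand F = T
~R = ~F = T
~R -> N = T -> T = T
(~R -> N) <-> R = T <-> F = F
(~L nand ~N) | ((~R -> N) <-> R) = T | F = T
Hence S2 is true.

S3: This is ~R | ~((L nor N) xor ~R).

~R = ~F = T
L nor N = T nor T = F
~R = ~F = T
(L nor N) xor ~R = F xor T = T
~((L nor N) xor ~R) = ~T = F
~R | ~((L nor N) xor ~R) = T | F = T
Thus S3 is true.

Count: 2.

2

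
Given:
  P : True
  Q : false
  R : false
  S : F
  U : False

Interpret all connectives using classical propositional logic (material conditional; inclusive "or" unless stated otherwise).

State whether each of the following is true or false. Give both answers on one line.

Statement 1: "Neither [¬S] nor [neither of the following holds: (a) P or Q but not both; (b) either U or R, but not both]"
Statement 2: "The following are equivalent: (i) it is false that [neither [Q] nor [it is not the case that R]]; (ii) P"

Statement 1 F / Statement 2 T

Statement 1: This is ¬S ↓ ((P ⊕ Q) ↓ (U ⊕ R)).

¬S = ¬F = T
P ⊕ Q = T ⊕ F = T
U ⊕ R = F ⊕ F = F
(P ⊕ Q) ↓ (U ⊕ R) = T ↓ F = F
¬S ↓ ((P ⊕ Q) ↓ (U ⊕ R)) = T ↓ F = F
Thus Statement 1 is false.

Statement 2: This is ¬(Q ↓ ¬R) ↔ P.

¬R = ¬F = T
Q ↓ ¬R = F ↓ T = F
¬(Q ↓ ¬R) = ¬F = T
¬(Q ↓ ¬R) ↔ P = T ↔ T = T
So Statement 2 is true.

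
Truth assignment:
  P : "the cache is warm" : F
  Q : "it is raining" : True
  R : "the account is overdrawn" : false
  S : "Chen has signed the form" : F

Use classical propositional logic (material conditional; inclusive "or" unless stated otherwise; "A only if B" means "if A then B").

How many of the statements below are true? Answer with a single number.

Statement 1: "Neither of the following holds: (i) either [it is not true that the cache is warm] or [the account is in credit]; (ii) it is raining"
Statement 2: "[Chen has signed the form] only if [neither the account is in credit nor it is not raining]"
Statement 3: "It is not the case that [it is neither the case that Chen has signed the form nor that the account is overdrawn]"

Statement 1: Parsed as (not P or not R) nor Q

not P = not False = True
not R = not False = True
not P or not R = True or True = True
(not P or not R) nor Q = True nor True = False
Hence Statement 1 is false.

Statement 2: Formalization: S -> (not R nor not Q)

not R = not False = True
not Q = not True = False
not R nor not Q = True nor False = False
S -> (not R nor not Q) = False -> False = True
Hence Statement 2 is true.

Statement 3: This is not (S nor R).

S nor R = False nor False = True
not (S nor R) = not True = False
Thus Statement 3 is false.

1 of the 3 statements is true.

1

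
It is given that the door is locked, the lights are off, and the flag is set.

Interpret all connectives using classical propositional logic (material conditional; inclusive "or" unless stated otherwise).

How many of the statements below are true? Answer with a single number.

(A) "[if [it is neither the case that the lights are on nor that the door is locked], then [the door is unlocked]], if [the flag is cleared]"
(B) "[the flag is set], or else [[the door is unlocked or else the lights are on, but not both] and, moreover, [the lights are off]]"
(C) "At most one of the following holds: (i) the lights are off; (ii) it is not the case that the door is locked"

3

Let R = "the flag is set" (T), Q = "the lights are on" (F), P = "the door is locked" (T).

(A): This is ~R -> ((Q nor P) -> ~P).

~R = ~T = F
Q nor P = F nor T = F
~P = ~T = F
(Q nor P) -> ~P = F -> F = T
~R -> ((Q nor P) -> ~P) = F -> T = T
Hence (A) is true.

(B): In symbols: R | ((~P xor Q) & ~Q)

~P = ~T = F
~P xor Q = F xor F = F
~Q = ~F = T
(~P xor Q) & ~Q = F & T = F
R | ((~P xor Q) & ~Q) = T | F = T
So (B) is true.

(C): This is ~Q nand ~P.

~Q = ~F = T
~P = ~T = F
~Q nand ~P = T nand F = T
So (C) is true.

True statements: 3.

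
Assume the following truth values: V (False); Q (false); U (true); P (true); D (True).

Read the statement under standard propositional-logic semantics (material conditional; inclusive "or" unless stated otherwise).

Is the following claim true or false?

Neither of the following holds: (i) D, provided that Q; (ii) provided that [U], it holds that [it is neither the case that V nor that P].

The statement is false.

This is (Q -> D) nor (U -> (V nor P)).

Q -> D = F -> T = T
V nor P = F nor T = F
U -> (V nor P) = T -> F = F
(Q -> D) nor (U -> (V nor P)) = T nor F = F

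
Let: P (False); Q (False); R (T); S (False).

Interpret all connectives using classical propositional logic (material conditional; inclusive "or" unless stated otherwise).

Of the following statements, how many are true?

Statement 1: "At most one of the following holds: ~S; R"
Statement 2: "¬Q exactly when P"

0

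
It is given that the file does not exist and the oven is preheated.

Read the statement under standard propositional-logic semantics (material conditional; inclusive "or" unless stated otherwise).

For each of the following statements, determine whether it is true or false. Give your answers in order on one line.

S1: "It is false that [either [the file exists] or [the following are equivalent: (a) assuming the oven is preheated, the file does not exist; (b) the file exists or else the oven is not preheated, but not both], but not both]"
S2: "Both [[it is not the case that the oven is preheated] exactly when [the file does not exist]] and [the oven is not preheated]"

S1 T, S2 F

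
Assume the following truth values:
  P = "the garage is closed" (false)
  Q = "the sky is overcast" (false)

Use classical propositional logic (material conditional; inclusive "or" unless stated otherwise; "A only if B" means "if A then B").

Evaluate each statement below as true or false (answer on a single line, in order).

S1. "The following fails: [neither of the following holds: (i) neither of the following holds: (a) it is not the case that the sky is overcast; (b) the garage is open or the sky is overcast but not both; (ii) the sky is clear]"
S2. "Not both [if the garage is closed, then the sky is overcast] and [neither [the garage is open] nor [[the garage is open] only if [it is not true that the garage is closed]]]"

S1 T / S2 T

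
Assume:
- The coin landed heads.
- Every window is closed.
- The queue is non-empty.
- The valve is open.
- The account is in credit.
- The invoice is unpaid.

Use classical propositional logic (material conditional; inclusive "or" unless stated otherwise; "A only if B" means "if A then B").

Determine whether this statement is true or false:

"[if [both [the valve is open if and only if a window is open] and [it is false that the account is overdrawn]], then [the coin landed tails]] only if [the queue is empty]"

Let S = "the valve is open" (T), Q = "a window is open" (F), U = "the account is overdrawn" (F), P = "the coin landed heads" (T), R = "the queue is empty" (F).
Formalization: (((S <-> Q) & ~U) -> ~P) -> R

S <-> Q = T <-> F = F
~U = ~F = T
(S <-> Q) & ~U = F & T = F
~P = ~T = F
((S <-> Q) & ~U) -> ~P = F -> F = T
(((S <-> Q) & ~U) -> ~P) -> R = T -> F = F

False.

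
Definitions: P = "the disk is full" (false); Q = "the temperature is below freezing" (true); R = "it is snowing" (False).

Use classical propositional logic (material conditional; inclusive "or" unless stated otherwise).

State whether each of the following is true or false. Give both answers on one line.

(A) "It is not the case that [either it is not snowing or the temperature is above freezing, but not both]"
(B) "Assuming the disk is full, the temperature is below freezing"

(A) false, (B) true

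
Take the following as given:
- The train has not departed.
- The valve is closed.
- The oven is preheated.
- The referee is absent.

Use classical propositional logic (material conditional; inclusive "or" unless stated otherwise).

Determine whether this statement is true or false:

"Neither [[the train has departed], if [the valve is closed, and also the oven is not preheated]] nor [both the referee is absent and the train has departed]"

False

Let Q = "the valve is open" (False), V = "the oven is preheated" (True), D = "the train has departed" (False), H = "the referee is present" (False).
This is ((not Q and not V) -> D) nor (not H and D).

not Q = not False = True
not V = not True = False
not Q and not V = True and False = False
(not Q and not V) -> D = False -> False = True
not H = not False = True
not H and D = True and False = False
((not Q and not V) -> D) nor (not H and D) = True nor False = False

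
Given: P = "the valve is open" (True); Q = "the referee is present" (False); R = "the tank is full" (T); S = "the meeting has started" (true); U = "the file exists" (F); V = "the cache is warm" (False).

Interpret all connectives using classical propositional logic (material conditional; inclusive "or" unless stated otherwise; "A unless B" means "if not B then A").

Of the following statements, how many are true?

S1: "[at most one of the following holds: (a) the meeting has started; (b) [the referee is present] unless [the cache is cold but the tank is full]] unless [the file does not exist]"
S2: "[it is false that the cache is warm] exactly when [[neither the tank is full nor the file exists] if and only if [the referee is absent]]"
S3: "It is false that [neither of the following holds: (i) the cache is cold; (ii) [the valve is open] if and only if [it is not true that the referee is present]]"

2

S1: In symbols: (S nand (Q or (not V and R))) or not U

not V = not False = True
not V and R = True and True = True
Q or (not V and R) = False or True = True
S nand (Q or (not V and R)) = True nand True = False
not U = not False = True
(S nand (Q or (not V and R))) or not U = False or True = True
Hence S1 is true.

S2: In symbols: not V iff ((R nor U) iff not Q)

not V = not False = True
R nor U = True nor False = False
not Q = not False = True
(R nor U) iff not Q = False iff True = False
not V iff ((R nor U) iff not Q) = True iff False = False
Hence S2 is false.

S3: In symbols: not (not V nor (P iff not Q))

not V = not False = True
not Q = not False = True
P iff not Q = True iff True = True
not V nor (P iff not Q) = True nor True = False
not (not V nor (P iff not Q)) = not False = True
So S3 is true.

Count: 2.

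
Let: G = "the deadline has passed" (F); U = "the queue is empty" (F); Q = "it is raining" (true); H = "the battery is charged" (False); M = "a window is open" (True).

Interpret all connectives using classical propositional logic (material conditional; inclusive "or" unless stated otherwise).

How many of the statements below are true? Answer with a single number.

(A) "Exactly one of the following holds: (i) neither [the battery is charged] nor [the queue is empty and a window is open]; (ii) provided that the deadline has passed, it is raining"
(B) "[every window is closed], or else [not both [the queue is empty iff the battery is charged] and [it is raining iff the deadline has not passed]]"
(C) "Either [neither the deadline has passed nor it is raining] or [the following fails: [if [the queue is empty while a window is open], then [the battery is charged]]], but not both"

(A): Formalization: (H nor (U & M)) xor (G -> Q)

U & M = F & T = F
H nor (U & M) = F nor F = T
G -> Q = F -> T = T
(H nor (U & M)) xor (G -> Q) = T xor T = F
So (A) is false.

(B): This is ~M | ((U <-> H) nand (Q <-> ~G)).

~M = ~T = F
U <-> H = F <-> F = T
~G = ~F = T
Q <-> ~G = T <-> T = T
(U <-> H) nand (Q <-> ~G) = T nand T = F
~M | ((U <-> H) nand (Q <-> ~G)) = F | F = F
Hence (B) is false.

(C): This is (G nor Q) xor ~((U & M) -> H).

G nor Q = F nor T = F
U & M = F & T = F
(U & M) -> H = F -> F = T
~((U & M) -> H) = ~T = F
(G nor Q) xor ~((U & M) -> H) = F xor F = F
So (C) is false.

Count: 0.

0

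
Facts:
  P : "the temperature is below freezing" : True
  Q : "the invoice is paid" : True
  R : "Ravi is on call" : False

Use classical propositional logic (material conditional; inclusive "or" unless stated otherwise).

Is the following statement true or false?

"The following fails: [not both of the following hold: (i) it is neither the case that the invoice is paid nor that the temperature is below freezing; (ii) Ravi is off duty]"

False.

Parsed as not ((Q nor P) nand not R)

Q nor P = True nor True = False
not R = not False = True
(Q nor P) nand not R = False nand True = True
not ((Q nor P) nand not R) = not True = False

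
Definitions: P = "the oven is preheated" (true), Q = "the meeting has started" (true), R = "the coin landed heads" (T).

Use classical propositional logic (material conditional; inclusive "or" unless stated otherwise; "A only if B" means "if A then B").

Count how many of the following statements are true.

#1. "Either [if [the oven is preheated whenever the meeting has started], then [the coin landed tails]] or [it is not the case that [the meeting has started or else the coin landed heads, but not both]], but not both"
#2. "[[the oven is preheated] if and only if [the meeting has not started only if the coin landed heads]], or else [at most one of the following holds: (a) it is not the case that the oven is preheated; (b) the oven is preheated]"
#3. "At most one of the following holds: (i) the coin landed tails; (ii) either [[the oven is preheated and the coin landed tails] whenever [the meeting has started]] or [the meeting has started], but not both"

#1: This is ((Q → P) → ¬R) ⊕ ¬(Q ⊕ R).

Q → P = T → T = T
¬R = ¬T = F
(Q → P) → ¬R = T → F = F
Q ⊕ R = T ⊕ T = F
¬(Q ⊕ R) = ¬F = T
((Q → P) → ¬R) ⊕ ¬(Q ⊕ R) = F ⊕ T = T
So #1 is true.

#2: This is (P ↔ (¬Q → R)) ∨ (¬P ↑ P).

¬Q = ¬T = F
¬Q → R = F → T = T
P ↔ (¬Q → R) = T ↔ T = T
¬P = ¬T = F
¬P ↑ P = F ↑ T = T
(P ↔ (¬Q → R)) ∨ (¬P ↑ P) = T ∨ T = T
Hence #2 is true.

#3: Formalization: ¬R ↑ ((Q → (P ∧ ¬R)) ⊕ Q)

¬R = ¬T = F
¬R = ¬T = F
P ∧ ¬R = T ∧ F = F
Q → (P ∧ ¬R) = T → F = F
(Q → (P ∧ ¬R)) ⊕ Q = F ⊕ T = T
¬R ↑ ((Q → (P ∧ ¬R)) ⊕ Q) = F ↑ T = T
So #3 is true.

True statements: 3 (#1, #2, #3).

3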